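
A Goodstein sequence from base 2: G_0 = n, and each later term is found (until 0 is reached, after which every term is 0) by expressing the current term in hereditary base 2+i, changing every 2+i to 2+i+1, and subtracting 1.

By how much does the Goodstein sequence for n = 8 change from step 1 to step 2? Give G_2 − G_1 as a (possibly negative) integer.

i=0: 8 = 2^(2 + 1) (b=2); 2→3: 3^(3 + 1) = 81; 81−1 = 80
i=1: 80 = 2·3^3 + 2·3^2 + 2·3 + 2 (b=3); 3→4: 2·4^4 + 2·4^2 + 2·4 + 2 = 554; 554−1 = 553

473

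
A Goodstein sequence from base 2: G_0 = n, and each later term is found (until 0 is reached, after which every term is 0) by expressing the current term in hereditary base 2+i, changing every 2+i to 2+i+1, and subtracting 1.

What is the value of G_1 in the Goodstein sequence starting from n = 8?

80

8 —HB2→ 2^(2 + 1) —bump→ 3^(3 + 1) = 81 —(−1)→ 80
80 —HB3→ 2·3^3 + 2·3^2 + 2·3 + 2 —bump→ 2·4^4 + 2·4^2 + 2·4 + 2 = 554 —(−1)→ 553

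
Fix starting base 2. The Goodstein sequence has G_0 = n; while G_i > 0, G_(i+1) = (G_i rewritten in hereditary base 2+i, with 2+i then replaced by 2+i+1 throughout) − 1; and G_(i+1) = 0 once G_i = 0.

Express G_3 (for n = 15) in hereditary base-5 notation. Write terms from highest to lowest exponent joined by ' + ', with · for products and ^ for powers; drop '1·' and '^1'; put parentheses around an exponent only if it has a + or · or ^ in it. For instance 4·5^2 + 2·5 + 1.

5^(5 + 1) + 5^5 + 2

(0) 15|_2 = 2^(2 + 1) + 2^2 + 2 + 1 ↦ 3^(3 + 1) + 3^3 + 3 + 1|_3 = 112 ⇒ 111
(1) 111|_3 = 3^(3 + 1) + 3^3 + 3 ↦ 4^(4 + 1) + 4^4 + 4|_4 = 1284 ⇒ 1283
(2) 1283|_4 = 4^(4 + 1) + 4^4 + 3 ↦ 5^(5 + 1) + 5^5 + 3|_5 = 18753 ⇒ 18752
(3) 18752|_5 = 5^(5 + 1) + 5^5 + 2 ↦ 6^(6 + 1) + 6^6 + 2|_6 = 326594 ⇒ 326593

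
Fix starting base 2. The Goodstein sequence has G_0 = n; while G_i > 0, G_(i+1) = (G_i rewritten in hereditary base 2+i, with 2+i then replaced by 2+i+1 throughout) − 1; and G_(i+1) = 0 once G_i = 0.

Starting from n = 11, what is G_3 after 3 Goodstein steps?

15627

G_0=11  [base 2] 2^(2 + 1) + 2 + 1  →[2↦3]→  3^(3 + 1) + 3 + 1 = 85  −1 ⇒ G_1=84
G_1=84  [base 3] 3^(3 + 1) + 3  →[3↦4]→  4^(4 + 1) + 4 = 1028  −1 ⇒ G_2=1027
G_2=1027  [base 4] 4^(4 + 1) + 3  →[4↦5]→  5^(5 + 1) + 3 = 15628  −1 ⇒ G_3=15627
G_3=15627  [base 5] 5^(5 + 1) + 2  →[5↦6]→  6^(6 + 1) + 2 = 279938  −1 ⇒ G_4=279937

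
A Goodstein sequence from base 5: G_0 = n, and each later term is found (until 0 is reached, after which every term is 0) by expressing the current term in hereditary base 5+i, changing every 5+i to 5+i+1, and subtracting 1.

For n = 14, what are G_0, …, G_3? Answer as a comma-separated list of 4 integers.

(0) 14|_5 = 2·5 + 4 ↦ 2·6 + 4|_6 = 16 ⇒ 15
(1) 15|_6 = 2·6 + 3 ↦ 2·7 + 3|_7 = 17 ⇒ 16
(2) 16|_7 = 2·7 + 2 ↦ 2·8 + 2|_8 = 18 ⇒ 17

14, 15, 16, 17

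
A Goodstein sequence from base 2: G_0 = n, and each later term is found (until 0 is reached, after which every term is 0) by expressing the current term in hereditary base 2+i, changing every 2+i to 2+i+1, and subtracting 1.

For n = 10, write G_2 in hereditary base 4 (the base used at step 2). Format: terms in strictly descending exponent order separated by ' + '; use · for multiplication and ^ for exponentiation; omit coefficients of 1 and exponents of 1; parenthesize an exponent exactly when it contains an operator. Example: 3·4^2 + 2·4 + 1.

base 2: 10 = 2^(2 + 1) + 2; at 3: 3^(3 + 1) + 3 = 84; next = 83
base 3: 83 = 3^(3 + 1) + 2; at 4: 4^(4 + 1) + 2 = 1026; next = 1025
base 4: 1025 = 4^(4 + 1) + 1; at 5: 5^(5 + 1) + 1 = 15626; next = 15625

4^(4 + 1) + 1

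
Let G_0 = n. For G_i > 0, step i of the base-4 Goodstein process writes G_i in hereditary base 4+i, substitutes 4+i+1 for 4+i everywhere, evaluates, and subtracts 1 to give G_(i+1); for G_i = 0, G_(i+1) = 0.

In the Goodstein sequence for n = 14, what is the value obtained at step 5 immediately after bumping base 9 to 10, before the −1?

24

(0) 14|_4 = 3·4 + 2 ↦ 3·5 + 2|_5 = 17 ⇒ 16
(1) 16|_5 = 3·5 + 1 ↦ 3·6 + 1|_6 = 19 ⇒ 18
(2) 18|_6 = 3·6 ↦ 3·7|_7 = 21 ⇒ 20
(3) 20|_7 = 2·7 + 6 ↦ 2·8 + 6|_8 = 22 ⇒ 21
(4) 21|_8 = 2·8 + 5 ↦ 2·9 + 5|_9 = 23 ⇒ 22
(5) 22|_9 = 2·9 + 4 ↦ 2·10 + 4|_10 = 24 ⇒ 23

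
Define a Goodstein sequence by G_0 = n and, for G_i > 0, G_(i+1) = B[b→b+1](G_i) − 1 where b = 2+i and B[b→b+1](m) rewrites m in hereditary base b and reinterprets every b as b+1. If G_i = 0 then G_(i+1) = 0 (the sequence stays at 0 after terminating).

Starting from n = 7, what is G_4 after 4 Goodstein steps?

46657

G_0 = 7. HB_2(7) = 2^2 + 2 + 1. Bump = 31. G_1 = 30.
G_1 = 30. HB_3(30) = 3^3 + 3. Bump = 260. G_2 = 259.
G_2 = 259. HB_4(259) = 4^4 + 3. Bump = 3128. G_3 = 3127.
G_3 = 3127. HB_5(3127) = 5^5 + 2. Bump = 46658. G_4 = 46657.
G_4 = 46657. HB_6(46657) = 6^6 + 1. Bump = 823544. G_5 = 823543.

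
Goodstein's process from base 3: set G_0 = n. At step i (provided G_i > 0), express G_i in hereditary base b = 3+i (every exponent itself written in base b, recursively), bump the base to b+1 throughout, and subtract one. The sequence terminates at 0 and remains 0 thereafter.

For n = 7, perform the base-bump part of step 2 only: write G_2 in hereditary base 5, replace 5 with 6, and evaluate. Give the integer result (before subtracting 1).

10

G_0 = 7. HB_3(7) = 2·3 + 1. Bump = 9. G_1 = 8.
G_1 = 8. HB_4(8) = 2·4. Bump = 10. G_2 = 9.
G_2 = 9. HB_5(9) = 5 + 4. Bump = 10. G_3 = 9.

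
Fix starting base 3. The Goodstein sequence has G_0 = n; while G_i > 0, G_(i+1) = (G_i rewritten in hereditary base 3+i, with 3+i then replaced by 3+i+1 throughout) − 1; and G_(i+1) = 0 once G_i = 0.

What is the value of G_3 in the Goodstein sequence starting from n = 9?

19

9 —HB3→ 3^2 —bump→ 4^2 = 16 —(−1)→ 15
15 —HB4→ 3·4 + 3 —bump→ 3·5 + 3 = 18 —(−1)→ 17
17 —HB5→ 3·5 + 2 —bump→ 3·6 + 2 = 20 —(−1)→ 19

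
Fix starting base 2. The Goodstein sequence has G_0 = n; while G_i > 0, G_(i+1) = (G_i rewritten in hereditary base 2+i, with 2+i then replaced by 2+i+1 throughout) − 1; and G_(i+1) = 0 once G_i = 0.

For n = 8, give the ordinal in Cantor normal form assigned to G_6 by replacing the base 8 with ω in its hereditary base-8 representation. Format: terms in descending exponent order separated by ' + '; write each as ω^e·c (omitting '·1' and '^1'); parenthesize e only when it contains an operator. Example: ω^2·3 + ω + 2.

ω^ω·2 + ω^2·2 + ω + 3

base 2: 8 = 2^(2 + 1); at 3: 3^(3 + 1) = 81; next = 80
base 3: 80 = 2·3^3 + 2·3^2 + 2·3 + 2; at 4: 2·4^4 + 2·4^2 + 2·4 + 2 = 554; next = 553
base 4: 553 = 2·4^4 + 2·4^2 + 2·4 + 1; at 5: 2·5^5 + 2·5^2 + 2·5 + 1 = 6311; next = 6310
base 5: 6310 = 2·5^5 + 2·5^2 + 2·5; at 6: 2·6^6 + 2·6^2 + 2·6 = 93396; next = 93395
base 6: 93395 = 2·6^6 + 2·6^2 + 6 + 5; at 7: 2·7^7 + 2·7^2 + 7 + 5 = 1647196; next = 1647195
base 7: 1647195 = 2·7^7 + 2·7^2 + 7 + 4; at 8: 2·8^8 + 2·8^2 + 8 + 4 = 33554572; next = 33554571
base 8: 33554571 = 2·8^8 + 2·8^2 + 8 + 3; at 9: 2·9^9 + 2·9^2 + 9 + 3 = 774841152; next = 774841151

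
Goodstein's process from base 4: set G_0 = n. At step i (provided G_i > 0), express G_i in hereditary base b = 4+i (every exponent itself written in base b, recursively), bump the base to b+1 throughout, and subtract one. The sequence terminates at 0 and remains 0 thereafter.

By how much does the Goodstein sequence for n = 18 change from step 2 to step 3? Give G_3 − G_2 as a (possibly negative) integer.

12

base 4: 18 = 4^2 + 2; at 5: 5^2 + 2 = 27; next = 26
base 5: 26 = 5^2 + 1; at 6: 6^2 + 1 = 37; next = 36
base 6: 36 = 6^2; at 7: 7^2 = 49; next = 48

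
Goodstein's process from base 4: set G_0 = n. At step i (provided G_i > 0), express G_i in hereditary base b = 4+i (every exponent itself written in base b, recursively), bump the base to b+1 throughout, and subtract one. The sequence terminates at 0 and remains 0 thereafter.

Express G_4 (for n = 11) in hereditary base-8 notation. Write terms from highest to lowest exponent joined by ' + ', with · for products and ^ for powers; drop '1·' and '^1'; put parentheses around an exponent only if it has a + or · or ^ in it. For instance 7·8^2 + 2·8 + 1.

8 + 7

base 4: 11 = 2·4 + 3; at 5: 2·5 + 3 = 13; next = 12
base 5: 12 = 2·5 + 2; at 6: 2·6 + 2 = 14; next = 13
base 6: 13 = 2·6 + 1; at 7: 2·7 + 1 = 15; next = 14
base 7: 14 = 2·7; at 8: 2·8 = 16; next = 15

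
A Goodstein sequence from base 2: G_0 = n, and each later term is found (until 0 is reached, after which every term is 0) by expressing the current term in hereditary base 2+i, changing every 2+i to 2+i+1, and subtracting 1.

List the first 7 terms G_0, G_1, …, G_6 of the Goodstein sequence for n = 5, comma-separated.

i=0: 5 = 2^2 + 1 (b=2); 2→3: 3^3 + 1 = 28; 28−1 = 27
i=1: 27 = 3^3 (b=3); 3→4: 4^4 = 256; 256−1 = 255
i=2: 255 = 3·4^3 + 3·4^2 + 3·4 + 3 (b=4); 4→5: 3·5^3 + 3·5^2 + 3·5 + 3 = 468; 468−1 = 467
i=3: 467 = 3·5^3 + 3·5^2 + 3·5 + 2 (b=5); 5→6: 3·6^3 + 3·6^2 + 3·6 + 2 = 776; 776−1 = 775
i=4: 775 = 3·6^3 + 3·6^2 + 3·6 + 1 (b=6); 6→7: 3·7^3 + 3·7^2 + 3·7 + 1 = 1198; 1198−1 = 1197
i=5: 1197 = 3·7^3 + 3·7^2 + 3·7 (b=7); 7→8: 3·8^3 + 3·8^2 + 3·8 = 1752; 1752−1 = 1751

5, 27, 255, 467, 775, 1197, 1751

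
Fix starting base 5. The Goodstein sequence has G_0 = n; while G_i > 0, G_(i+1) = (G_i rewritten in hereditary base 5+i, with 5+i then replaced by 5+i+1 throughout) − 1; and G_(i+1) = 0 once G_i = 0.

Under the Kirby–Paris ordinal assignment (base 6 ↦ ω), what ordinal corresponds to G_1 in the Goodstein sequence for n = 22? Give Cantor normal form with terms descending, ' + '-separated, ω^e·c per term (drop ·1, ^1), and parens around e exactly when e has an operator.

step 0: 22 = 4·5 + 2; sub 6 for 5: 4·6 + 2; = 26; G_1 = 26−1 = 25
step 1: 25 = 4·6 + 1; sub 7 for 6: 4·7 + 1; = 29; G_2 = 29−1 = 28

ω·4 + 1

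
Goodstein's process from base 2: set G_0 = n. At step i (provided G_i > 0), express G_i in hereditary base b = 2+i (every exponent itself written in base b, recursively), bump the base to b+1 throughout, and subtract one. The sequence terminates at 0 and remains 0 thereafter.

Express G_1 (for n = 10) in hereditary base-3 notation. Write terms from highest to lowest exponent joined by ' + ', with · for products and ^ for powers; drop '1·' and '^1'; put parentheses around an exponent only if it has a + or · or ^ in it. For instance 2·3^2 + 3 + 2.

step 0: 10 = 2^(2 + 1) + 2; sub 3 for 2: 3^(3 + 1) + 3; = 84; G_1 = 84−1 = 83
step 1: 83 = 3^(3 + 1) + 2; sub 4 for 3: 4^(4 + 1) + 2; = 1026; G_2 = 1026−1 = 1025

3^(3 + 1) + 2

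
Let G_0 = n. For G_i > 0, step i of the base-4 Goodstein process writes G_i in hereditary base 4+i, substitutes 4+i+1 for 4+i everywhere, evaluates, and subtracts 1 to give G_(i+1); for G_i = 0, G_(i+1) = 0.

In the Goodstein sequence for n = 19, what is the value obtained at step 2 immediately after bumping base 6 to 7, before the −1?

50

G_0=19  [base 4] 4^2 + 3  →[4↦5]→  5^2 + 3 = 28  −1 ⇒ G_1=27
G_1=27  [base 5] 5^2 + 2  →[5↦6]→  6^2 + 2 = 38  −1 ⇒ G_2=37
G_2=37  [base 6] 6^2 + 1  →[6↦7]→  7^2 + 1 = 50  −1 ⇒ G_3=49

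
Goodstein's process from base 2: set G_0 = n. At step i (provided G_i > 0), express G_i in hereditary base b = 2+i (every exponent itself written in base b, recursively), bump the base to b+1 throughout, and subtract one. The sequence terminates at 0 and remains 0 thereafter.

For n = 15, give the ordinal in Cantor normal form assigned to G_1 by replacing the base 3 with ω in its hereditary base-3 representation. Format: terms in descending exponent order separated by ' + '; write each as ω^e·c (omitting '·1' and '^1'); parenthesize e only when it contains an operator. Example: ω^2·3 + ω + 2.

ω^(ω + 1) + ω^ω + ω

(0) 15|_2 = 2^(2 + 1) + 2^2 + 2 + 1 ↦ 3^(3 + 1) + 3^3 + 3 + 1|_3 = 112 ⇒ 111
(1) 111|_3 = 3^(3 + 1) + 3^3 + 3 ↦ 4^(4 + 1) + 4^4 + 4|_4 = 1284 ⇒ 1283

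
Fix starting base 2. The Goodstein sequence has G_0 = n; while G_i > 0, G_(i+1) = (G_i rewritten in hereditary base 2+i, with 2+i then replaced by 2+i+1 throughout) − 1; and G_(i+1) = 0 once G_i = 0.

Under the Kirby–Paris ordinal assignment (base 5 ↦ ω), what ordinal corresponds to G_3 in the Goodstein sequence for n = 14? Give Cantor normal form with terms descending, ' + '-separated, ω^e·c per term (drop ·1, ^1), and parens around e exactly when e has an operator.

step 0: 14 = 2^(2 + 1) + 2^2 + 2; sub 3 for 2: 3^(3 + 1) + 3^3 + 3; = 111; G_1 = 111−1 = 110
step 1: 110 = 3^(3 + 1) + 3^3 + 2; sub 4 for 3: 4^(4 + 1) + 4^4 + 2; = 1282; G_2 = 1282−1 = 1281
step 2: 1281 = 4^(4 + 1) + 4^4 + 1; sub 5 for 4: 5^(5 + 1) + 5^5 + 1; = 18751; G_3 = 18751−1 = 18750
step 3: 18750 = 5^(5 + 1) + 5^5; sub 6 for 5: 6^(6 + 1) + 6^6; = 326592; G_4 = 326592−1 = 326591

ω^(ω + 1) + ω^ω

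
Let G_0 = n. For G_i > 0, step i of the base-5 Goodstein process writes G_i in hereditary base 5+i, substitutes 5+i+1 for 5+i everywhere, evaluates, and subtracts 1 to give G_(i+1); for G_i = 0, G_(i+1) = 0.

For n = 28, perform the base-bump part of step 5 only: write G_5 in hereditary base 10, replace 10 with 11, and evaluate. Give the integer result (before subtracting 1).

95

G_0=28  [base 5] 5^2 + 3  →[5↦6]→  6^2 + 3 = 39  −1 ⇒ G_1=38
G_1=38  [base 6] 6^2 + 2  →[6↦7]→  7^2 + 2 = 51  −1 ⇒ G_2=50
G_2=50  [base 7] 7^2 + 1  →[7↦8]→  8^2 + 1 = 65  −1 ⇒ G_3=64
G_3=64  [base 8] 8^2  →[8↦9]→  9^2 = 81  −1 ⇒ G_4=80
G_4=80  [base 9] 8·9 + 8  →[9↦10]→  8·10 + 8 = 88  −1 ⇒ G_5=87
G_5=87  [base 10] 8·10 + 7  →[10↦11]→  8·11 + 7 = 95  −1 ⇒ G_6=94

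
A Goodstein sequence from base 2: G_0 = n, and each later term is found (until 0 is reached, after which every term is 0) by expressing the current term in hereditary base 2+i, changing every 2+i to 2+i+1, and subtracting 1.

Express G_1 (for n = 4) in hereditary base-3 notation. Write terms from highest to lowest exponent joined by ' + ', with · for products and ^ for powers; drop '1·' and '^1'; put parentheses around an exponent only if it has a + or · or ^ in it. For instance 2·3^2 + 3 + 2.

2·3^2 + 2·3 + 2

base 2: 4 = 2^2; at 3: 3^3 = 27; next = 26
base 3: 26 = 2·3^2 + 2·3 + 2; at 4: 2·4^2 + 2·4 + 2 = 42; next = 41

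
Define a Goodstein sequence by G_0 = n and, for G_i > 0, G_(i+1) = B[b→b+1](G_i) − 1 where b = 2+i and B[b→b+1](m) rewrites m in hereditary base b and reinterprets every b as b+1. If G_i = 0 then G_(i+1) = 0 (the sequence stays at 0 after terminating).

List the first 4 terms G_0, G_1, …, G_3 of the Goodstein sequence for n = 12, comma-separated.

12, 107, 1065, 15685

[0] 12 ≡ 2^(2 + 1) + 2^2 (base 2). Lift 3: 108. −1: 107.
[1] 107 ≡ 3^(3 + 1) + 2·3^2 + 2·3 + 2 (base 3). Lift 4: 1066. −1: 1065.
[2] 1065 ≡ 4^(4 + 1) + 2·4^2 + 2·4 + 1 (base 4). Lift 5: 15686. −1: 15685.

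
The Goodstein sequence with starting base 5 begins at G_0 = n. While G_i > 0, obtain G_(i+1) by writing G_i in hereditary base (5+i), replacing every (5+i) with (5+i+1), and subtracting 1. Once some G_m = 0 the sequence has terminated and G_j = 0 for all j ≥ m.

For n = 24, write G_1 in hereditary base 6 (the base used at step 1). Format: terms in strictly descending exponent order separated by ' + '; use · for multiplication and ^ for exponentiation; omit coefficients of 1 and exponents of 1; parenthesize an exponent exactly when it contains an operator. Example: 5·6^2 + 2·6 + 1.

i=0: 24 = 4·5 + 4 (b=5); 5→6: 4·6 + 4 = 28; 28−1 = 27
i=1: 27 = 4·6 + 3 (b=6); 6→7: 4·7 + 3 = 31; 31−1 = 30

4·6 + 3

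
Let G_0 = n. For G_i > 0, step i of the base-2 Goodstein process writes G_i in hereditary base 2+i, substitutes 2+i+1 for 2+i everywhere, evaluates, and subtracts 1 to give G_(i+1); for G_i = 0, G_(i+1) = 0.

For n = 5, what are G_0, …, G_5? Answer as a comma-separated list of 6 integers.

5, 27, 255, 467, 775, 1197

(0) 5|_2 = 2^2 + 1 ↦ 3^3 + 1|_3 = 28 ⇒ 27
(1) 27|_3 = 3^3 ↦ 4^4|_4 = 256 ⇒ 255
(2) 255|_4 = 3·4^3 + 3·4^2 + 3·4 + 3 ↦ 3·5^3 + 3·5^2 + 3·5 + 3|_5 = 468 ⇒ 467
(3) 467|_5 = 3·5^3 + 3·5^2 + 3·5 + 2 ↦ 3·6^3 + 3·6^2 + 3·6 + 2|_6 = 776 ⇒ 775
(4) 775|_6 = 3·6^3 + 3·6^2 + 3·6 + 1 ↦ 3·7^3 + 3·7^2 + 3·7 + 1|_7 = 1198 ⇒ 1197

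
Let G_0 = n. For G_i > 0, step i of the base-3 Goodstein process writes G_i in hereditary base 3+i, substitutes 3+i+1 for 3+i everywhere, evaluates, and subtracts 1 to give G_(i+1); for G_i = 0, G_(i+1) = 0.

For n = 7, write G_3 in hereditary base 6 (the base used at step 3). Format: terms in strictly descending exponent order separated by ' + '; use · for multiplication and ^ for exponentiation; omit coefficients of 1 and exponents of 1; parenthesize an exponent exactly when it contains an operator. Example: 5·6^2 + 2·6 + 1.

6 + 3

G_0 = 7. HB_3(7) = 2·3 + 1. Bump = 9. G_1 = 8.
G_1 = 8. HB_4(8) = 2·4. Bump = 10. G_2 = 9.
G_2 = 9. HB_5(9) = 5 + 4. Bump = 10. G_3 = 9.
G_3 = 9. HB_6(9) = 6 + 3. Bump = 10. G_4 = 9.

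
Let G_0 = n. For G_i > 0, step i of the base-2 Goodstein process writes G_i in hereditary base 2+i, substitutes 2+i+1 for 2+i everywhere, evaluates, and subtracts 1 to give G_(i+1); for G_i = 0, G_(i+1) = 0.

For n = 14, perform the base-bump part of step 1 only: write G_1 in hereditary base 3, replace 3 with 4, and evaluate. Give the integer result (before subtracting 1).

i=0: 14 = 2^(2 + 1) + 2^2 + 2 (b=2); 2→3: 3^(3 + 1) + 3^3 + 3 = 111; 111−1 = 110
i=1: 110 = 3^(3 + 1) + 3^3 + 2 (b=3); 3→4: 4^(4 + 1) + 4^4 + 2 = 1282; 1282−1 = 1281

1282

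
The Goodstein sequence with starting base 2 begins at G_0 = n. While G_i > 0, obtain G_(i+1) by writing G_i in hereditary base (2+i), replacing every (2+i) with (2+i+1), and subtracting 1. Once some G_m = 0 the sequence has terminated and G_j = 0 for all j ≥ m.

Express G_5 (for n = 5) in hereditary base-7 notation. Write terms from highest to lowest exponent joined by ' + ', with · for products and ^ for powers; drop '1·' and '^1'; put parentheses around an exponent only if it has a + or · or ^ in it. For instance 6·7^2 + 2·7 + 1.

3·7^3 + 3·7^2 + 3·7

[0] 5 ≡ 2^2 + 1 (base 2). Lift 3: 28. −1: 27.
[1] 27 ≡ 3^3 (base 3). Lift 4: 256. −1: 255.
[2] 255 ≡ 3·4^3 + 3·4^2 + 3·4 + 3 (base 4). Lift 5: 468. −1: 467.
[3] 467 ≡ 3·5^3 + 3·5^2 + 3·5 + 2 (base 5). Lift 6: 776. −1: 775.
[4] 775 ≡ 3·6^3 + 3·6^2 + 3·6 + 1 (base 6). Lift 7: 1198. −1: 1197.
[5] 1197 ≡ 3·7^3 + 3·7^2 + 3·7 (base 7). Lift 8: 1752. −1: 1751.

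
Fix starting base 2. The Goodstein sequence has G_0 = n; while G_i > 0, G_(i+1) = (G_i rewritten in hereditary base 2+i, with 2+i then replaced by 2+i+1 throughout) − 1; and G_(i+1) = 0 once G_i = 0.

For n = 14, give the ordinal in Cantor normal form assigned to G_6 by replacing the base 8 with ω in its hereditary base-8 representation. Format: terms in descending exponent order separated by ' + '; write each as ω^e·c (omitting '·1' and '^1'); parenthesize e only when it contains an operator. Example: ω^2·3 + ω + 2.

14 —HB2→ 2^(2 + 1) + 2^2 + 2 —bump→ 3^(3 + 1) + 3^3 + 3 = 111 —(−1)→ 110
110 —HB3→ 3^(3 + 1) + 3^3 + 2 —bump→ 4^(4 + 1) + 4^4 + 2 = 1282 —(−1)→ 1281
1281 —HB4→ 4^(4 + 1) + 4^4 + 1 —bump→ 5^(5 + 1) + 5^5 + 1 = 18751 —(−1)→ 18750
18750 —HB5→ 5^(5 + 1) + 5^5 —bump→ 6^(6 + 1) + 6^6 = 326592 —(−1)→ 326591
326591 —HB6→ 6^(6 + 1) + 5·6^5 + 5·6^4 + 5·6^3 + 5·6^2 + 5·6 + 5 —bump→ 7^(7 + 1) + 5·7^5 + 5·7^4 + 5·7^3 + 5·7^2 + 5·7 + 5 = 5862841 —(−1)→ 5862840
5862840 —HB7→ 7^(7 + 1) + 5·7^5 + 5·7^4 + 5·7^3 + 5·7^2 + 5·7 + 4 —bump→ 8^(8 + 1) + 5·8^5 + 5·8^4 + 5·8^3 + 5·8^2 + 5·8 + 4 = 134404972 —(−1)→ 134404971
134404971 —HB8→ 8^(8 + 1) + 5·8^5 + 5·8^4 + 5·8^3 + 5·8^2 + 5·8 + 3 —bump→ 9^(9 + 1) + 5·9^5 + 5·9^4 + 5·9^3 + 5·9^2 + 5·9 + 3 = 3487116549 —(−1)→ 3487116548

ω^(ω + 1) + ω^5·5 + ω^4·5 + ω^3·5 + ω^2·5 + ω·5 + 3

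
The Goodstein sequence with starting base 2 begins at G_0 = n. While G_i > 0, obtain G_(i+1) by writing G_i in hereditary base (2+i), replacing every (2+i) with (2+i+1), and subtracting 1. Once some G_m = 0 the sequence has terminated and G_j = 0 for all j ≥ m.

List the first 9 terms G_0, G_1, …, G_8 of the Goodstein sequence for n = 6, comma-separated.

6, 29, 257, 3125, 46655, 98039, 187243, 332147, 555551

6 —HB2→ 2^2 + 2 —bump→ 3^3 + 3 = 30 —(−1)→ 29
29 —HB3→ 3^3 + 2 —bump→ 4^4 + 2 = 258 —(−1)→ 257
257 —HB4→ 4^4 + 1 —bump→ 5^5 + 1 = 3126 —(−1)→ 3125
3125 —HB5→ 5^5 —bump→ 6^6 = 46656 —(−1)→ 46655
46655 —HB6→ 5·6^5 + 5·6^4 + 5·6^3 + 5·6^2 + 5·6 + 5 —bump→ 5·7^5 + 5·7^4 + 5·7^3 + 5·7^2 + 5·7 + 5 = 98040 —(−1)→ 98039
98039 —HB7→ 5·7^5 + 5·7^4 + 5·7^3 + 5·7^2 + 5·7 + 4 —bump→ 5·8^5 + 5·8^4 + 5·8^3 + 5·8^2 + 5·8 + 4 = 187244 —(−1)→ 187243
187243 —HB8→ 5·8^5 + 5·8^4 + 5·8^3 + 5·8^2 + 5·8 + 3 —bump→ 5·9^5 + 5·9^4 + 5·9^3 + 5·9^2 + 5·9 + 3 = 332148 —(−1)→ 332147
332147 —HB9→ 5·9^5 + 5·9^4 + 5·9^3 + 5·9^2 + 5·9 + 2 —bump→ 5·10^5 + 5·10^4 + 5·10^3 + 5·10^2 + 5·10 + 2 = 555552 —(−1)→ 555551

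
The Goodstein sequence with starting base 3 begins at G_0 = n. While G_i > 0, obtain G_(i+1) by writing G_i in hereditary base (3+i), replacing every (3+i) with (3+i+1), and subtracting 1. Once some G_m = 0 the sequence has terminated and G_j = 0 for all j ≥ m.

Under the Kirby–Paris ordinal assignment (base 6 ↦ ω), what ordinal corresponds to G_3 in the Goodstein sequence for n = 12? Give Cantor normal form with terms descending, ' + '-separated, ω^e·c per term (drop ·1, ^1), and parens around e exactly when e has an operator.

ω^2 + 1

step 0: 12 = 3^2 + 3; sub 4 for 3: 4^2 + 4; = 20; G_1 = 20−1 = 19
step 1: 19 = 4^2 + 3; sub 5 for 4: 5^2 + 3; = 28; G_2 = 28−1 = 27
step 2: 27 = 5^2 + 2; sub 6 for 5: 6^2 + 2; = 38; G_3 = 38−1 = 37
step 3: 37 = 6^2 + 1; sub 7 for 6: 7^2 + 1; = 50; G_4 = 50−1 = 49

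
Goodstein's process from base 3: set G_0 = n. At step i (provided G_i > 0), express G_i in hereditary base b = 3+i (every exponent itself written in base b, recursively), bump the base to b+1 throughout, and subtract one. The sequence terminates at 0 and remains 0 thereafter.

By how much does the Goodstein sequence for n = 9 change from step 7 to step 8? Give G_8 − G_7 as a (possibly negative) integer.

base 3: 9 = 3^2; at 4: 4^2 = 16; next = 15
base 4: 15 = 3·4 + 3; at 5: 3·5 + 3 = 18; next = 17
base 5: 17 = 3·5 + 2; at 6: 3·6 + 2 = 20; next = 19
base 6: 19 = 3·6 + 1; at 7: 3·7 + 1 = 22; next = 21
base 7: 21 = 3·7; at 8: 3·8 = 24; next = 23
base 8: 23 = 2·8 + 7; at 9: 2·9 + 7 = 25; next = 24
base 9: 24 = 2·9 + 6; at 10: 2·10 + 6 = 26; next = 25
base 10: 25 = 2·10 + 5; at 11: 2·11 + 5 = 27; next = 26

1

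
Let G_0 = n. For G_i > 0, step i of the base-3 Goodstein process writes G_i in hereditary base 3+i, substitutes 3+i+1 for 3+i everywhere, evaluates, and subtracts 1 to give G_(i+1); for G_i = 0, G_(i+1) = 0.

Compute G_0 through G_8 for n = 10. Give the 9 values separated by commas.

10 —HB3→ 3^2 + 1 —bump→ 4^2 + 1 = 17 —(−1)→ 16
16 —HB4→ 4^2 —bump→ 5^2 = 25 —(−1)→ 24
24 —HB5→ 4·5 + 4 —bump→ 4·6 + 4 = 28 —(−1)→ 27
27 —HB6→ 4·6 + 3 —bump→ 4·7 + 3 = 31 —(−1)→ 30
30 —HB7→ 4·7 + 2 —bump→ 4·8 + 2 = 34 —(−1)→ 33
33 —HB8→ 4·8 + 1 —bump→ 4·9 + 1 = 37 —(−1)→ 36
36 —HB9→ 4·9 —bump→ 4·10 = 40 —(−1)→ 39
39 —HB10→ 3·10 + 9 —bump→ 3·11 + 9 = 42 —(−1)→ 41

10, 16, 24, 27, 30, 33, 36, 39, 41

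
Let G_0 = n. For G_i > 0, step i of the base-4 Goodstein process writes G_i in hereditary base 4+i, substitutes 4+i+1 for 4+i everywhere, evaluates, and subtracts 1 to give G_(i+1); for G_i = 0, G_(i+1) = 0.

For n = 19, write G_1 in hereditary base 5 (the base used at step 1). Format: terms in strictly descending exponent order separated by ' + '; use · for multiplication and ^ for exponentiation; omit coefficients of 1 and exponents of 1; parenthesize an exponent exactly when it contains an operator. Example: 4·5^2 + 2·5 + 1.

(0) 19|_4 = 4^2 + 3 ↦ 5^2 + 3|_5 = 28 ⇒ 27
(1) 27|_5 = 5^2 + 2 ↦ 6^2 + 2|_6 = 38 ⇒ 37

5^2 + 2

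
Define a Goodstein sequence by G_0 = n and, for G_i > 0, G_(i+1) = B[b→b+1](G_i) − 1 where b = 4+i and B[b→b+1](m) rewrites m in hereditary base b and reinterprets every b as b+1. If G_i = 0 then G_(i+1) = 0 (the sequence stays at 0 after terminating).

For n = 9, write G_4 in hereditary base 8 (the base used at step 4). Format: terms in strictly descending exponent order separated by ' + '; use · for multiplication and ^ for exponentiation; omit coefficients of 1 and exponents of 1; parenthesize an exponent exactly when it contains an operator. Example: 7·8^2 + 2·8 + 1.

8 + 3

i=0: 9 = 2·4 + 1 (b=4); 4→5: 2·5 + 1 = 11; 11−1 = 10
i=1: 10 = 2·5 (b=5); 5→6: 2·6 = 12; 12−1 = 11
i=2: 11 = 6 + 5 (b=6); 6→7: 7 + 5 = 12; 12−1 = 11
i=3: 11 = 7 + 4 (b=7); 7→8: 8 + 4 = 12; 12−1 = 11
i=4: 11 = 8 + 3 (b=8); 8→9: 9 + 3 = 12; 12−1 = 11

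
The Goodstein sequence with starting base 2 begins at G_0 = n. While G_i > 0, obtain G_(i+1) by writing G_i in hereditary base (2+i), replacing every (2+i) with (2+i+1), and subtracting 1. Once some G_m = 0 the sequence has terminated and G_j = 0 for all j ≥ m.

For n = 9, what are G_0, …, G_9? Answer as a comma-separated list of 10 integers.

9, 81, 1023, 9842, 140743, 2471826, 50333399, 1162263921, 30000003325, 855935016215

i=0: 9 = 2^(2 + 1) + 1 (b=2); 2→3: 3^(3 + 1) + 1 = 82; 82−1 = 81
i=1: 81 = 3^(3 + 1) (b=3); 3→4: 4^(4 + 1) = 1024; 1024−1 = 1023
i=2: 1023 = 3·4^4 + 3·4^3 + 3·4^2 + 3·4 + 3 (b=4); 4→5: 3·5^5 + 3·5^3 + 3·5^2 + 3·5 + 3 = 9843; 9843−1 = 9842
i=3: 9842 = 3·5^5 + 3·5^3 + 3·5^2 + 3·5 + 2 (b=5); 5→6: 3·6^6 + 3·6^3 + 3·6^2 + 3·6 + 2 = 140744; 140744−1 = 140743
i=4: 140743 = 3·6^6 + 3·6^3 + 3·6^2 + 3·6 + 1 (b=6); 6→7: 3·7^7 + 3·7^3 + 3·7^2 + 3·7 + 1 = 2471827; 2471827−1 = 2471826
i=5: 2471826 = 3·7^7 + 3·7^3 + 3·7^2 + 3·7 (b=7); 7→8: 3·8^8 + 3·8^3 + 3·8^2 + 3·8 = 50333400; 50333400−1 = 50333399
i=6: 50333399 = 3·8^8 + 3·8^3 + 3·8^2 + 2·8 + 7 (b=8); 8→9: 3·9^9 + 3·9^3 + 3·9^2 + 2·9 + 7 = 1162263922; 1162263922−1 = 1162263921
i=7: 1162263921 = 3·9^9 + 3·9^3 + 3·9^2 + 2·9 + 6 (b=9); 9→10: 3·10^10 + 3·10^3 + 3·10^2 + 2·10 + 6 = 30000003326; 30000003326−1 = 30000003325
i=8: 30000003325 = 3·10^10 + 3·10^3 + 3·10^2 + 2·10 + 5 (b=10); 10→11: 3·11^11 + 3·11^3 + 3·11^2 + 2·11 + 5 = 855935016216; 855935016216−1 = 855935016215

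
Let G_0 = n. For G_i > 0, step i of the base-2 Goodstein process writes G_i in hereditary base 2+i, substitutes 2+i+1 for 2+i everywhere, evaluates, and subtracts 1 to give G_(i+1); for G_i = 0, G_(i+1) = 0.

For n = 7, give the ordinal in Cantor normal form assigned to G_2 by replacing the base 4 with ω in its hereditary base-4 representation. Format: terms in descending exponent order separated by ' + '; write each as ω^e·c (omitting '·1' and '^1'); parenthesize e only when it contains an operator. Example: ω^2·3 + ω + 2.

ω^ω + 3

i=0: 7 = 2^2 + 2 + 1 (b=2); 2→3: 3^3 + 3 + 1 = 31; 31−1 = 30
i=1: 30 = 3^3 + 3 (b=3); 3→4: 4^4 + 4 = 260; 260−1 = 259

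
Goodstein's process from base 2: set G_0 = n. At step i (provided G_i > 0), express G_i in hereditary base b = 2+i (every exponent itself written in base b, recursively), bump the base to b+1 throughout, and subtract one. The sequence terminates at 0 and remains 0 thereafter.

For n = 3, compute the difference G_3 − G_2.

(0) 3|_2 = 2 + 1 ↦ 3 + 1|_3 = 4 ⇒ 3
(1) 3|_3 = 3 ↦ 4|_4 = 4 ⇒ 3
(2) 3|_4 = 3 ↦ 3|_5 = 3 ⇒ 2

-1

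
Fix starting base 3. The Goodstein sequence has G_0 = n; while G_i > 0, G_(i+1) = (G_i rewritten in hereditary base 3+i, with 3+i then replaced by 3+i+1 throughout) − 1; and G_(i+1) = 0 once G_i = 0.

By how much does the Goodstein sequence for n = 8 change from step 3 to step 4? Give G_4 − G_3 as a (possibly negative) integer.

G_0=8  [base 3] 2·3 + 2  →[3↦4]→  2·4 + 2 = 10  −1 ⇒ G_1=9
G_1=9  [base 4] 2·4 + 1  →[4↦5]→  2·5 + 1 = 11  −1 ⇒ G_2=10
G_2=10  [base 5] 2·5  →[5↦6]→  2·6 = 12  −1 ⇒ G_3=11
G_3=11  [base 6] 6 + 5  →[6↦7]→  7 + 5 = 12  −1 ⇒ G_4=11

0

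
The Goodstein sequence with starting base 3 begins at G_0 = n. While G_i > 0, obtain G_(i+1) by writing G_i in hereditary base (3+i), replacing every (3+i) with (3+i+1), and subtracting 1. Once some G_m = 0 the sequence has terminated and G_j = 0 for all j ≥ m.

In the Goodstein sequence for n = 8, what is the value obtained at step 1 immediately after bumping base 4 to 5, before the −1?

11

(0) 8|_3 = 2·3 + 2 ↦ 2·4 + 2|_4 = 10 ⇒ 9
(1) 9|_4 = 2·4 + 1 ↦ 2·5 + 1|_5 = 11 ⇒ 10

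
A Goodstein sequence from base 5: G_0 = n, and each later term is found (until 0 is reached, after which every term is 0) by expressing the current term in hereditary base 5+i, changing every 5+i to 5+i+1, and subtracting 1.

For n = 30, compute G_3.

30 —HB5→ 5^2 + 5 —bump→ 6^2 + 6 = 42 —(−1)→ 41
41 —HB6→ 6^2 + 5 —bump→ 7^2 + 5 = 54 —(−1)→ 53
53 —HB7→ 7^2 + 4 —bump→ 8^2 + 4 = 68 —(−1)→ 67
67 —HB8→ 8^2 + 3 —bump→ 9^2 + 3 = 84 —(−1)→ 83

67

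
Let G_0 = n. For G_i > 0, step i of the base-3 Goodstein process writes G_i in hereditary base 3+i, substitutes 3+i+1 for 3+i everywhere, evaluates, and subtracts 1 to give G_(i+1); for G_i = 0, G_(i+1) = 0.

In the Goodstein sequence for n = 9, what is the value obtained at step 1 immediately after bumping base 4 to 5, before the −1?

G_0=9  [base 3] 3^2  →[3↦4]→  4^2 = 16  −1 ⇒ G_1=15
G_1=15  [base 4] 3·4 + 3  →[4↦5]→  3·5 + 3 = 18  −1 ⇒ G_2=17

18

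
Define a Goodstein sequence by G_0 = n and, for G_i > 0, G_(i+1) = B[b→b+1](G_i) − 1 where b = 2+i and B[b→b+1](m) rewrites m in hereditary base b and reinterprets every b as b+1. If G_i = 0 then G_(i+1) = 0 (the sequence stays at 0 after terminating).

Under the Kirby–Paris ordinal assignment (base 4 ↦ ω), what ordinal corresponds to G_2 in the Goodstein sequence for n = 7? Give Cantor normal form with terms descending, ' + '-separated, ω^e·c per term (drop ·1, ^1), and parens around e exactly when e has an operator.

(0) 7|_2 = 2^2 + 2 + 1 ↦ 3^3 + 3 + 1|_3 = 31 ⇒ 30
(1) 30|_3 = 3^3 + 3 ↦ 4^4 + 4|_4 = 260 ⇒ 259
(2) 259|_4 = 4^4 + 3 ↦ 5^5 + 3|_5 = 3128 ⇒ 3127

ω^ω + 3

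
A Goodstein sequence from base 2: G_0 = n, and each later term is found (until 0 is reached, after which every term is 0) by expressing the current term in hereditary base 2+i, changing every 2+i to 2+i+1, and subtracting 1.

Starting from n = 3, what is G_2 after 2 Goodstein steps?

3

(0) 3|_2 = 2 + 1 ↦ 3 + 1|_3 = 4 ⇒ 3
(1) 3|_3 = 3 ↦ 4|_4 = 4 ⇒ 3
(2) 3|_4 = 3 ↦ 3|_5 = 3 ⇒ 2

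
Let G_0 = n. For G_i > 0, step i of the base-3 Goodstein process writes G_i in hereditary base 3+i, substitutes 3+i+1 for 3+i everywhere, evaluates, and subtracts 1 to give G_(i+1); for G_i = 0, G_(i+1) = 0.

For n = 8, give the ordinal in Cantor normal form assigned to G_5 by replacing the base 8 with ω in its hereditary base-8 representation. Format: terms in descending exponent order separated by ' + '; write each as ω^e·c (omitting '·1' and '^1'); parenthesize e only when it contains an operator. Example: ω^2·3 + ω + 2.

8 —HB3→ 2·3 + 2 —bump→ 2·4 + 2 = 10 —(−1)→ 9
9 —HB4→ 2·4 + 1 —bump→ 2·5 + 1 = 11 —(−1)→ 10
10 —HB5→ 2·5 —bump→ 2·6 = 12 —(−1)→ 11
11 —HB6→ 6 + 5 —bump→ 7 + 5 = 12 —(−1)→ 11
11 —HB7→ 7 + 4 —bump→ 8 + 4 = 12 —(−1)→ 11
11 —HB8→ 8 + 3 —bump→ 9 + 3 = 12 —(−1)→ 11

ω + 3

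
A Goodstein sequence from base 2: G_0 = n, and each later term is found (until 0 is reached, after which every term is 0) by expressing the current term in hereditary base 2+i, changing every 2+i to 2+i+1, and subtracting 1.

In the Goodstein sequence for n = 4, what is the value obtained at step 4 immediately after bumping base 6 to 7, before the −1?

G_0 = 4. HB_2(4) = 2^2. Bump = 27. G_1 = 26.
G_1 = 26. HB_3(26) = 2·3^2 + 2·3 + 2. Bump = 42. G_2 = 41.
G_2 = 41. HB_4(41) = 2·4^2 + 2·4 + 1. Bump = 61. G_3 = 60.
G_3 = 60. HB_5(60) = 2·5^2 + 2·5. Bump = 84. G_4 = 83.

110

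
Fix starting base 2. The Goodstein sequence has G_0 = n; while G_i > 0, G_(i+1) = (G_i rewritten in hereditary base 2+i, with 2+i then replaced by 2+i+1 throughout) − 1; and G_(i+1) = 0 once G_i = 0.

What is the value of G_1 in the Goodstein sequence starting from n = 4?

26

4 —HB2→ 2^2 —bump→ 3^3 = 27 —(−1)→ 26
26 —HB3→ 2·3^2 + 2·3 + 2 —bump→ 2·4^2 + 2·4 + 2 = 42 —(−1)→ 41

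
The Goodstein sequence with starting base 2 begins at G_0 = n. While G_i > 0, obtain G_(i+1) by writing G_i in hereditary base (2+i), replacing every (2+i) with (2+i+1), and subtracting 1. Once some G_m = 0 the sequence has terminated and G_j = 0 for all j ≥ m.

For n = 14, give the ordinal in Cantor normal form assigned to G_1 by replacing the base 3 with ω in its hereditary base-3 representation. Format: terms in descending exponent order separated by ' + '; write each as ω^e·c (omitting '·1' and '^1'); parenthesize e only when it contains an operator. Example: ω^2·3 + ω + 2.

ω^(ω + 1) + ω^ω + 2

G_0=14  [base 2] 2^(2 + 1) + 2^2 + 2  →[2↦3]→  3^(3 + 1) + 3^3 + 3 = 111  −1 ⇒ G_1=110
G_1=110  [base 3] 3^(3 + 1) + 3^3 + 2  →[3↦4]→  4^(4 + 1) + 4^4 + 2 = 1282  −1 ⇒ G_2=1281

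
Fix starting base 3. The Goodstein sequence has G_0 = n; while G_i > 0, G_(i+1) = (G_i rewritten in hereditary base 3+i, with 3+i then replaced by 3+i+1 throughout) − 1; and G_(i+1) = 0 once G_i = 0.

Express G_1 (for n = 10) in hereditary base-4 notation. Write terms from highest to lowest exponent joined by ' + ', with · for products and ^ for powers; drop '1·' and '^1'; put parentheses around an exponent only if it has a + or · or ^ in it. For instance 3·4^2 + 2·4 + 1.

4^2

G_0 = 10. HB_3(10) = 3^2 + 1. Bump = 17. G_1 = 16.
G_1 = 16. HB_4(16) = 4^2. Bump = 25. G_2 = 24.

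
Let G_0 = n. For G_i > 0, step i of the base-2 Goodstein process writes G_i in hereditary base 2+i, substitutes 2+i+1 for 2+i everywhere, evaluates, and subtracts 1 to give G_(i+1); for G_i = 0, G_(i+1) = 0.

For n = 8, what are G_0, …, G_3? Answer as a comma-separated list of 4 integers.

G_0=8  [base 2] 2^(2 + 1)  →[2↦3]→  3^(3 + 1) = 81  −1 ⇒ G_1=80
G_1=80  [base 3] 2·3^3 + 2·3^2 + 2·3 + 2  →[3↦4]→  2·4^4 + 2·4^2 + 2·4 + 2 = 554  −1 ⇒ G_2=553
G_2=553  [base 4] 2·4^4 + 2·4^2 + 2·4 + 1  →[4↦5]→  2·5^5 + 2·5^2 + 2·5 + 1 = 6311  −1 ⇒ G_3=6310

8, 80, 553, 6310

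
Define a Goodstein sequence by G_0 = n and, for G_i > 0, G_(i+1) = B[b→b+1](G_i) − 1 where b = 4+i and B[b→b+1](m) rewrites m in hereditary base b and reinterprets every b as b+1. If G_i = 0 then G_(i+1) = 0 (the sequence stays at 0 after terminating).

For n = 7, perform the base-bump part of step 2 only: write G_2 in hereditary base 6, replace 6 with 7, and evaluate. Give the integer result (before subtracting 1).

i=0: 7 = 4 + 3 (b=4); 4→5: 5 + 3 = 8; 8−1 = 7
i=1: 7 = 5 + 2 (b=5); 5→6: 6 + 2 = 8; 8−1 = 7

8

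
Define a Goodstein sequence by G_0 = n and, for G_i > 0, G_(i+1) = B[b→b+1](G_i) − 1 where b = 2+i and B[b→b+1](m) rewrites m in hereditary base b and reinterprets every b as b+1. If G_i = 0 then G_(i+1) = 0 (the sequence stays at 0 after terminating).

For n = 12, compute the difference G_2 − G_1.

958

(0) 12|_2 = 2^(2 + 1) + 2^2 ↦ 3^(3 + 1) + 3^3|_3 = 108 ⇒ 107
(1) 107|_3 = 3^(3 + 1) + 2·3^2 + 2·3 + 2 ↦ 4^(4 + 1) + 2·4^2 + 2·4 + 2|_4 = 1066 ⇒ 1065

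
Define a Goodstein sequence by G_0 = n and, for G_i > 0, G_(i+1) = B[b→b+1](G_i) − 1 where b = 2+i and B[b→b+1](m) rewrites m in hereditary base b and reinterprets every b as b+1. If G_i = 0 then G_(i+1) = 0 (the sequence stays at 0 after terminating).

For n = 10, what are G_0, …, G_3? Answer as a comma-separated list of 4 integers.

base 2: 10 = 2^(2 + 1) + 2; at 3: 3^(3 + 1) + 3 = 84; next = 83
base 3: 83 = 3^(3 + 1) + 2; at 4: 4^(4 + 1) + 2 = 1026; next = 1025
base 4: 1025 = 4^(4 + 1) + 1; at 5: 5^(5 + 1) + 1 = 15626; next = 15625

10, 83, 1025, 15625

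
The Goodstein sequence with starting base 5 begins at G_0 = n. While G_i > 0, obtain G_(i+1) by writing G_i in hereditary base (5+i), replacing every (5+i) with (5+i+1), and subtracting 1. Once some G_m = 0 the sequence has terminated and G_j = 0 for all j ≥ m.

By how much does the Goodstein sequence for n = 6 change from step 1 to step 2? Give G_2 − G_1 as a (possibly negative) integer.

0

6 —HB5→ 5 + 1 —bump→ 6 + 1 = 7 —(−1)→ 6
6 —HB6→ 6 —bump→ 7 = 7 —(−1)→ 6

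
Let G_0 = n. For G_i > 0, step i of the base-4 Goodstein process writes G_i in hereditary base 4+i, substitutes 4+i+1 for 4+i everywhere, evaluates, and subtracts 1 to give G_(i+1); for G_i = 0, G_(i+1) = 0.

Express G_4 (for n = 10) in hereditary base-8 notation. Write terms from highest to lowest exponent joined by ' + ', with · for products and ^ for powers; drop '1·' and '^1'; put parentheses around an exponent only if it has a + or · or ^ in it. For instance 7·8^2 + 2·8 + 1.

(0) 10|_4 = 2·4 + 2 ↦ 2·5 + 2|_5 = 12 ⇒ 11
(1) 11|_5 = 2·5 + 1 ↦ 2·6 + 1|_6 = 13 ⇒ 12
(2) 12|_6 = 2·6 ↦ 2·7|_7 = 14 ⇒ 13
(3) 13|_7 = 7 + 6 ↦ 8 + 6|_8 = 14 ⇒ 13
(4) 13|_8 = 8 + 5 ↦ 9 + 5|_9 = 14 ⇒ 13

8 + 5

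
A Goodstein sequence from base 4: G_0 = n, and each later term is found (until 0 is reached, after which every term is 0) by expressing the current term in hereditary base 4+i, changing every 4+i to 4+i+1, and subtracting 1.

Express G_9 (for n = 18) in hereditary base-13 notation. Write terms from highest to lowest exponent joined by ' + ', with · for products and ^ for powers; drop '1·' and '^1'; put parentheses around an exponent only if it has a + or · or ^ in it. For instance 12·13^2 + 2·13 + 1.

6·13

G_0 = 18. HB_4(18) = 4^2 + 2. Bump = 27. G_1 = 26.
G_1 = 26. HB_5(26) = 5^2 + 1. Bump = 37. G_2 = 36.
G_2 = 36. HB_6(36) = 6^2. Bump = 49. G_3 = 48.
G_3 = 48. HB_7(48) = 6·7 + 6. Bump = 54. G_4 = 53.
G_4 = 53. HB_8(53) = 6·8 + 5. Bump = 59. G_5 = 58.
G_5 = 58. HB_9(58) = 6·9 + 4. Bump = 64. G_6 = 63.
G_6 = 63. HB_10(63) = 6·10 + 3. Bump = 69. G_7 = 68.
G_7 = 68. HB_11(68) = 6·11 + 2. Bump = 74. G_8 = 73.
G_8 = 73. HB_12(73) = 6·12 + 1. Bump = 79. G_9 = 78.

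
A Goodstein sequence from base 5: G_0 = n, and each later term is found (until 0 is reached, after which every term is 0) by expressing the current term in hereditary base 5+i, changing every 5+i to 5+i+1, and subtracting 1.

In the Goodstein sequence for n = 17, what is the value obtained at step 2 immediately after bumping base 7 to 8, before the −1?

24

G_0=17  [base 5] 3·5 + 2  →[5↦6]→  3·6 + 2 = 20  −1 ⇒ G_1=19
G_1=19  [base 6] 3·6 + 1  →[6↦7]→  3·7 + 1 = 22  −1 ⇒ G_2=21
G_2=21  [base 7] 3·7  →[7↦8]→  3·8 = 24  −1 ⇒ G_3=23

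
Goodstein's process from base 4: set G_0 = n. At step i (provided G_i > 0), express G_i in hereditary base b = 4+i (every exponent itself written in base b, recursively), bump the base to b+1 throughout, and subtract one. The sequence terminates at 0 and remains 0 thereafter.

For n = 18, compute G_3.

step 0: 18 = 4^2 + 2; sub 5 for 4: 5^2 + 2; = 27; G_1 = 27−1 = 26
step 1: 26 = 5^2 + 1; sub 6 for 5: 6^2 + 1; = 37; G_2 = 37−1 = 36
step 2: 36 = 6^2; sub 7 for 6: 7^2; = 49; G_3 = 49−1 = 48

48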